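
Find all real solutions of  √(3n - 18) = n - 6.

Square both sides: 3n - 18 = (n - 6)².
Expand and rearrange: n² - 15n + 54 = 0.
Solving gives n = 9 or n = 6.
Check each candidate in the original equation:
  n = 9: √(9) = 3, while n - 6 = 3 — valid.
  n = 6: √(0) = 0, while n - 6 = 0 — valid.

n = 6 or n = 9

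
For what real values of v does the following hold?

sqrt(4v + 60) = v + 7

Square both sides: 4v + 60 = (v + 7)^2.
Expand and rearrange: v^2 + 10v - 11 = 0.
Solving gives v = 1 or v = -11.
Check each candidate in the original equation:
  v = 1: sqrt(64) = 8, while v + 7 = 8 — valid.
  v = -11: sqrt(16) = 4, while v + 7 = -4 — extraneous.

v = 1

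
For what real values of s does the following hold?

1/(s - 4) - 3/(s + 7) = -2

s = -5.4159 or s = 3.4159

Multiply both sides by (s - 4)(s + 7):
(s + 7) - 3(s - 4) = -2(s - 4)(s + 7).
Expand and collect terms: -2s^2 - 4s + 37 = 0.
By the quadratic formula, s = (4 +/- sqrt(312)) / -4, so s ~= -5.4159 or s ~= 3.4159.
Neither value makes a denominator zero (s != 4, s != -7), so both are valid.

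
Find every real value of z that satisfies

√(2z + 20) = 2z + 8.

z = -2

Square both sides: 2z + 20 = (2z + 8)².
Expand and rearrange: 4z² + 30z + 44 = 0.
Solving gives z = -2 or z = -5.5.
Check each candidate in the original equation:
  z = -2: √(16) = 4, while 2z + 8 = 4 — valid.
  z = -5.5: √(9) = 3, while 2z + 8 = -3 — extraneous.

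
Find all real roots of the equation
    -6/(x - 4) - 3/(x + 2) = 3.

x = -3.3723 or x = 2.3723

Multiply both sides by (x - 4)(x + 2):
-6(x + 2) - 3(x - 4) = 3(x - 4)(x + 2).
Expand and collect terms: 3x² + 3x - 24 = 0.
By the quadratic formula, x = (-3 ± √297) / 6, so x ≈ 2.3723 or x ≈ -3.3723.
Neither value makes a denominator zero (x ≠ 4, x ≠ -2), so both are valid.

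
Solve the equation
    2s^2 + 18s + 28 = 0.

s = -7 or s = -2

Factor: 2(s + 2)(s + 7) = 0.
So s = -2 or s = -7.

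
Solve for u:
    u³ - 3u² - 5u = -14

Rearrange: u³ - 3u² - 5u + 14 = 0.
Possible rational roots are divisors of 14. Testing u = 2 gives 0, so (u - 2) is a factor.
Divide: u³ - 3u² - 5u + 14 = (u - 2)(u² - u - 7).
Apply the quadratic formula to u² - u - 7 = 0: u = (1 ± √29)/2, i.e. u ≈ 3.1926 or u ≈ -2.1926.

u = -2.1926 or u = 2 or u = 3.1926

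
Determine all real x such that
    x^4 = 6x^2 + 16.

x = -2.8284 or x = 2.8284

Let u = x^2. The equation becomes u^2 - 6u - 16 = 0.
Factor: (u - 8)(u + 2) = 0, so u = 8 or u = -2.
x^2 = 8 gives x = +/-2*sqrt(2) ~= +/-2.8284.
x^2 = -2 < 0 has no real solution.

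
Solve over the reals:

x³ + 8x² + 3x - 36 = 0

Possible rational roots are divisors of -36. Testing x = -3 gives 0, so (x + 3) is a factor.
Divide: x³ + 8x² + 3x - 36 = (x + 3)(x² + 5x - 12).
Apply the quadratic formula to x² + 5x - 12 = 0: x = (-5 ± √73)/2, i.e. x ≈ 1.772 or x ≈ -6.772.

x = -6.772 or x = -3 or x = 1.772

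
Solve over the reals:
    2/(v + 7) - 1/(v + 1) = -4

Multiply both sides by (v + 7)(v + 1):
2(v + 1) - (v + 7) = -4(v + 7)(v + 1).
Expand and collect terms: -4v^2 - 33v - 23 = 0.
By the quadratic formula, v = (33 +/- sqrt(721)) / -8, so v ~= -7.4814 or v ~= -0.7686.
Neither value makes a denominator zero (v != -7, v != -1), so both are valid.

v = -7.4814 or v = -0.7686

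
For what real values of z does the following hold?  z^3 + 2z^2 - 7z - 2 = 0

Possible rational roots are divisors of -2. Testing z = 2 gives 0, so (z - 2) is a factor.
Divide: z^3 + 2z^2 - 7z - 2 = (z - 2)(z^2 + 4z + 1).
Apply the quadratic formula to z^2 + 4z + 1 = 0: z = (-4 +/- sqrt(12))/2, i.e. z ~= -0.2679 or z ~= -3.7321.

z = -3.7321 or z = -0.2679 or z = 2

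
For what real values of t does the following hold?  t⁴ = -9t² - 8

No real solutions.

Let u = t². The equation becomes u² + 9u + 8 = 0.
Factor: (u + 1)(u + 8) = 0, so u = -1 or u = -8.
t² = -1 < 0 has no real solution.
t² = -8 < 0 has no real solution.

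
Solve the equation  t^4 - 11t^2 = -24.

Let u = t^2. The equation becomes u^2 - 11u + 24 = 0.
Factor: (u - 3)(u - 8) = 0, so u = 3 or u = 8.
t^2 = 3 gives t = +/-sqrt(3) ~= +/-1.7321.
t^2 = 8 gives t = +/-2*sqrt(2) ~= +/-2.8284.

t = -2.8284 or t = -1.7321 or t = 1.7321 or t = 2.8284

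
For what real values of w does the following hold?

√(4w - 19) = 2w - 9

w = 5

Square both sides: 4w - 19 = (2w - 9)².
Expand and rearrange: 4w² - 40w + 100 = 0.
This gives the repeated root w = 5.
Check in the original equation:
  w = 5: √(1) = 1, while 2w - 9 = 1 — valid.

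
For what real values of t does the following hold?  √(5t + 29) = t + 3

Square both sides: 5t + 29 = (t + 3)².
Expand and rearrange: t² + t - 20 = 0.
Solving gives t = 4 or t = -5.
Check each candidate in the original equation:
  t = 4: √(49) = 7, while t + 3 = 7 — valid.
  t = -5: √(4) = 2, while t + 3 = -2 — extraneous.

t = 4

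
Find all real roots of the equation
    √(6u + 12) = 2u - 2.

Square both sides: 6u + 12 = (2u - 2)².
Expand and rearrange: 4u² - 14u - 8 = 0.
Solving gives u = 4 or u = -0.5.
Check each candidate in the original equation:
  u = 4: √(36) = 6, while 2u - 2 = 6 — valid.
  u = -0.5: √(9) = 3, while 2u - 2 = -3 — extraneous.

u = 4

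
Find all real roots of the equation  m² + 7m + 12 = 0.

Factor: (m + 4)(m + 3) = 0.
So m = -4 or m = -3.

m = -4 or m = -3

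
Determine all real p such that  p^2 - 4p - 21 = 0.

Factor: (p - 7)(p + 3) = 0.
So p = 7 or p = -3.

p = -3 or p = 7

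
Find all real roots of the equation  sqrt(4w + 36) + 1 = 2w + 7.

w = 0

Isolate the radical: sqrt(4w + 36) = 2w + 6.
Square both sides: 4w + 36 = (2w + 6)^2.
Expand and rearrange: 4w^2 + 20w = 0.
Solving gives w = 0 or w = -5.
Check each candidate in the original equation:
  w = 0: sqrt(36) = 6, while 2w + 6 = 6 — valid.
  w = -5: sqrt(16) = 4, while 2w + 6 = -4 — extraneous.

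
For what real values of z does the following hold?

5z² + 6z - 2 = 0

z = -1.4718 or z = 0.2718

Discriminant: (6)² − 4·5·(-2) = 76.
Quadratic formula: z = (-6 ± √76) / 10.
So z = -3/5 + √(19)/5 ≈ 0.2718 or z = -√(19)/5 - 3/5 ≈ -1.4718.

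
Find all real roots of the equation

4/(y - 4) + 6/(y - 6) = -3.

Multiply both sides by (y - 4)(y - 6):
4(y - 6) + 6(y - 4) = -3(y - 4)(y - 6).
Expand and collect terms: -3y² + 20y - 24 = 0.
By the quadratic formula, y = (-20 ± √112) / -6, so y ≈ 1.5695 or y ≈ 5.0972.
Neither value makes a denominator zero (y ≠ 4, y ≠ 6), so both are valid.

y = 1.5695 or y = 5.0972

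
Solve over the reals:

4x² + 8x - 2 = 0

Discriminant: (8)² − 4·4·(-2) = 96.
Quadratic formula: x = (-8 ± √96) / 8.
So x = -1 + √(6)/2 ≈ 0.2247 or x = -√(6)/2 - 1 ≈ -2.2247.

x = -2.2247 or x = 0.2247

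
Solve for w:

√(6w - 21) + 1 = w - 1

w = 5

Isolate the radical: √(6w - 21) = w - 2.
Square both sides: 6w - 21 = (w - 2)².
Expand and rearrange: w² - 10w + 25 = 0.
This gives the repeated root w = 5.
Check in the original equation:
  w = 5: √(9) = 3, while w - 2 = 3 — valid.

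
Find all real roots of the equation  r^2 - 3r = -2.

r = 1 or r = 2

Bring every term to one side: r^2 - 3r + 2 = 0.
Factor: (r - 2)(r - 1) = 0.
So r = 2 or r = 1.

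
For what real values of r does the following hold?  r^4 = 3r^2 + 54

Let u = r^2. The equation becomes u^2 - 3u - 54 = 0.
Factor: (u - 9)(u + 6) = 0, so u = 9 or u = -6.
r^2 = 9 gives r = +/-3.
r^2 = -6 < 0 has no real solution.

r = -3 or r = 3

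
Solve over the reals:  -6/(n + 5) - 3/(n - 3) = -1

n = -1.4244 or n = 8.4244

Multiply both sides by (n + 5)(n - 3):
-6(n - 3) - 3(n + 5) = -(n + 5)(n - 3).
Expand and collect terms: -n² + 7n + 12 = 0.
By the quadratic formula, n = (-7 ± √97) / -2, so n ≈ -1.4244 or n ≈ 8.4244.
Neither value makes a denominator zero (n ≠ -5, n ≠ 3), so both are valid.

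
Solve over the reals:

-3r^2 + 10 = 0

Discriminant: (0)^2 - 4*(-3)*10 = 120.
Quadratic formula: r = (0 +/- sqrt(120)) / (-6).
So r = -sqrt(30)/3 ~= -1.8257 or r = sqrt(30)/3 ~= 1.8257.

r = -1.8257 or r = 1.8257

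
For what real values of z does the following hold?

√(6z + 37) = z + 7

z = -6 or z = -2

Square both sides: 6z + 37 = (z + 7)².
Expand and rearrange: z² + 8z + 12 = 0.
Solving gives z = -2 or z = -6.
Check each candidate in the original equation:
  z = -2: √(25) = 5, while z + 7 = 5 — valid.
  z = -6: √(1) = 1, while z + 7 = 1 — valid.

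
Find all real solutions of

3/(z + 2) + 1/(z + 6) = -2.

Multiply both sides by (z + 2)(z + 6):
3(z + 6) + (z + 2) = -2(z + 2)(z + 6).
Expand and collect terms: -2z² - 20z - 44 = 0.
By the quadratic formula, z = (20 ± √48) / -4, so z ≈ -6.7321 or z ≈ -3.2679.
Neither value makes a denominator zero (z ≠ -2, z ≠ -6), so both are valid.

z = -6.7321 or z = -3.2679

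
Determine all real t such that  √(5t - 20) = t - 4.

t = 4 or t = 9

Square both sides: 5t - 20 = (t - 4)².
Expand and rearrange: t² - 13t + 36 = 0.
Solving gives t = 9 or t = 4.
Check each candidate in the original equation:
  t = 9: √(25) = 5, while t - 4 = 5 — valid.
  t = 4: √(0) = 0, while t - 4 = 0 — valid.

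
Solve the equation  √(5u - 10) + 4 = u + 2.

Isolate the radical: √(5u - 10) = u - 2.
Square both sides: 5u - 10 = (u - 2)².
Expand and rearrange: u² - 9u + 14 = 0.
Solving gives u = 7 or u = 2.
Check each candidate in the original equation:
  u = 7: √(25) = 5, while u - 2 = 5 — valid.
  u = 2: √(0) = 0, while u - 2 = 0 — valid.

u = 2 or u = 7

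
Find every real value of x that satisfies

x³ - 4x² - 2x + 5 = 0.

Possible rational roots are divisors of 5. Testing x = 1 gives 0, so (x - 1) is a factor.
Divide: x³ - 4x² - 2x + 5 = (x - 1)(x² - 3x - 5).
Apply the quadratic formula to x² - 3x - 5 = 0: x = (3 ± √29)/2, i.e. x ≈ 4.1926 or x ≈ -1.1926.

x = -1.1926 or x = 1 or x = 4.1926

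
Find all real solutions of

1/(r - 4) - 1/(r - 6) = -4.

Multiply both sides by (r - 4)(r - 6):
(r - 6) - (r - 4) = -4(r - 4)(r - 6).
Expand and collect terms: -4r^2 + 40r - 94 = 0.
By the quadratic formula, r = (-40 +/- sqrt(96)) / -8, so r ~= 3.7753 or r ~= 6.2247.
Neither value makes a denominator zero (r != 4, r != 6), so both are valid.

r = 3.7753 or r = 6.2247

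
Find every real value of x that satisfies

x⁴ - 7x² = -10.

Let u = x². The equation becomes u² - 7u + 10 = 0.
Factor: (u - 2)(u - 5) = 0, so u = 2 or u = 5.
x² = 2 gives x = ±√(2) ≈ ±1.4142.
x² = 5 gives x = ±√(5) ≈ ±2.2361.

x = -2.2361 or x = -1.4142 or x = 1.4142 or x = 2.2361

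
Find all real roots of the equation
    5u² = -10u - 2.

u = -1.7746 or u = -0.2254

Rearrange to standard form: 5u² + 10u + 2 = 0.
Discriminant: (10)² − 4·5·2 = 60.
Quadratic formula: u = (-10 ± √60) / 10.
So u = -1 + √(15)/5 ≈ -0.2254 or u = -1 - √(15)/5 ≈ -1.7746.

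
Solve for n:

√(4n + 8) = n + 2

Square both sides: 4n + 8 = (n + 2)².
Expand and rearrange: n² - 4 = 0.
Solving gives n = 2 or n = -2.
Check each candidate in the original equation:
  n = 2: √(16) = 4, while n + 2 = 4 — valid.
  n = -2: √(0) = 0, while n + 2 = 0 — valid.

n = -2 or n = 2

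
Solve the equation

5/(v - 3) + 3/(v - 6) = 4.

v = 3.9189 or v = 7.0811

Multiply both sides by (v - 3)(v - 6):
5(v - 6) + 3(v - 3) = 4(v - 3)(v - 6).
Expand and collect terms: 4v² - 44v + 111 = 0.
By the quadratic formula, v = (44 ± √160) / 8, so v ≈ 7.0811 or v ≈ 3.9189.
Neither value makes a denominator zero (v ≠ 3, v ≠ 6), so both are valid.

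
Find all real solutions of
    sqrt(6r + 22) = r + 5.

Square both sides: 6r + 22 = (r + 5)^2.
Expand and rearrange: r^2 + 4r + 3 = 0.
Solving gives r = -1 or r = -3.
Check each candidate in the original equation:
  r = -1: sqrt(16) = 4, while r + 5 = 4 — valid.
  r = -3: sqrt(4) = 2, while r + 5 = 2 — valid.

r = -3 or r = -1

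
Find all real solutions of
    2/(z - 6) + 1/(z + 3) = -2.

z = -3.5584 or z = 5.0584

Multiply both sides by (z - 6)(z + 3):
2(z + 3) + (z - 6) = -2(z - 6)(z + 3).
Expand and collect terms: -2z² + 3z + 36 = 0.
By the quadratic formula, z = (-3 ± √297) / -4, so z ≈ -3.5584 or z ≈ 5.0584.
Neither value makes a denominator zero (z ≠ 6, z ≠ -3), so both are valid.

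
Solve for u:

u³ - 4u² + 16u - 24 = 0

Possible rational roots are divisors of -24. Testing u = 2 gives 0, so (u - 2) is a factor.
Divide: u³ - 4u² + 16u - 24 = (u - 2)(u² - 2u + 12).
The quadratic u² - 2u + 12 has discriminant -44 < 0, so no further real roots.

u = 2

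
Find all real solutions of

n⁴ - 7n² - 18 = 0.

Let u = n². The equation becomes u² - 7u - 18 = 0.
Factor: (u - 9)(u + 2) = 0, so u = 9 or u = -2.
n² = 9 gives n = ±3.
n² = -2 < 0 has no real solution.

n = -3 or n = 3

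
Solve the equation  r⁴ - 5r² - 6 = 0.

r = -2.4495 or r = 2.4495

Let u = r². The equation becomes u² - 5u - 6 = 0.
Factor: (u + 1)(u - 6) = 0, so u = -1 or u = 6.
r² = -1 < 0 has no real solution.
r² = 6 gives r = ±√(6) ≈ ±2.4495.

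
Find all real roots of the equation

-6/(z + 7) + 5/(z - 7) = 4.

z = -8.3873 or z = 8.1373

Multiply both sides by (z + 7)(z - 7):
-6(z - 7) + 5(z + 7) = 4(z + 7)(z - 7).
Expand and collect terms: 4z^2 + z - 273 = 0.
By the quadratic formula, z = (-1 +/- sqrt(4369)) / 8, so z ~= 8.1373 or z ~= -8.3873.
Neither value makes a denominator zero (z != -7, z != 7), so both are valid.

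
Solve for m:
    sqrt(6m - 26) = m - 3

Square both sides: 6m - 26 = (m - 3)^2.
Expand and rearrange: m^2 - 12m + 35 = 0.
Solving gives m = 7 or m = 5.
Check each candidate in the original equation:
  m = 7: sqrt(16) = 4, while m - 3 = 4 — valid.
  m = 5: sqrt(4) = 2, while m - 3 = 2 — valid.

m = 5 or m = 7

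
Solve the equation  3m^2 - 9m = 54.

m = -3 or m = 6

Bring every term to one side: 3m^2 - 9m - 54 = 0.
Factor: 3(m - 6)(m + 3) = 0.
So m = 6 or m = -3.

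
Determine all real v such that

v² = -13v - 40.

Bring every term to one side: v² + 13v + 40 = 0.
Factor: (v + 5)(v + 8) = 0.
So v = -5 or v = -8.

v = -8 or v = -5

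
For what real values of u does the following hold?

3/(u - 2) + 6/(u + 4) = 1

u = -1 or u = 8

Multiply both sides by (u - 2)(u + 4):
3(u + 4) + 6(u - 2) = (u - 2)(u + 4).
Expand and collect terms: u² - 7u - 8 = 0.
Factor or apply the quadratic formula: u = 8 or u = -1.
Neither value makes a denominator zero (u ≠ 2, u ≠ -4), so both are valid.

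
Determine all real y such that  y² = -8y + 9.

y = -9 or y = 1

Bring every term to one side: y² + 8y - 9 = 0.
Factor: (y - 1)(y + 9) = 0.
So y = 1 or y = -9.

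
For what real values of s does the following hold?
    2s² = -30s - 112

Bring every term to one side: 2s² + 30s + 112 = 0.
Factor: 2(s + 7)(s + 8) = 0.
So s = -7 or s = -8.

s = -8 or s = -7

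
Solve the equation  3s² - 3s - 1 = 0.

Discriminant: (-3)² − 4·3·(-1) = 21.
Quadratic formula: s = (3 ± √21) / 6.
So s = 1/2 + √(21)/6 ≈ 1.2638 or s = 1/2 - √(21)/6 ≈ -0.2638.

s = -0.2638 or s = 1.2638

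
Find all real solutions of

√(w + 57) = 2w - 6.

Square both sides: w + 57 = (2w - 6)².
Expand and rearrange: 4w² - 25w - 21 = 0.
Solving gives w = 7 or w = -0.75.
Check each candidate in the original equation:
  w = 7: √(64) = 8, while 2w - 6 = 8 — valid.
  w = -0.75: √(56.25) = 7.5, while 2w - 6 = -7.5 — extraneous.

w = 7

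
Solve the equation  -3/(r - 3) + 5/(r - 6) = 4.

r = 2.4451 or r = 7.0549

Multiply both sides by (r - 3)(r - 6):
-3(r - 6) + 5(r - 3) = 4(r - 3)(r - 6).
Expand and collect terms: 4r² - 38r + 69 = 0.
By the quadratic formula, r = (38 ± √340) / 8, so r ≈ 7.0549 or r ≈ 2.4451.
Neither value makes a denominator zero (r ≠ 3, r ≠ 6), so both are valid.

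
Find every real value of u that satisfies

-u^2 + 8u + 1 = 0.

Discriminant: (8)^2 - 4*(-1)*1 = 68.
Quadratic formula: u = (-8 +/- sqrt(68)) / (-2).
So u = 4 - sqrt(17) ~= -0.1231 or u = 4 + sqrt(17) ~= 8.1231.

u = -0.1231 or u = 8.1231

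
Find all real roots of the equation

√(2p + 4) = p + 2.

p = -2 or p = 0

Square both sides: 2p + 4 = (p + 2)².
Expand and rearrange: p² + 2p = 0.
Solving gives p = 0 or p = -2.
Check each candidate in the original equation:
  p = 0: √(4) = 2, while p + 2 = 2 — valid.
  p = -2: √(0) = 0, while p + 2 = 0 — valid.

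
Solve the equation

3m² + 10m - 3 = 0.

m = -3.6103 or m = 0.277

Discriminant: (10)² − 4·3·(-3) = 136.
Quadratic formula: m = (-10 ± √136) / 6.
So m = -5/3 + √(34)/3 ≈ 0.277 or m = -√(34)/3 - 5/3 ≈ -3.6103.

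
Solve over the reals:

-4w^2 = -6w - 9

w = -0.9271 or w = 2.4271

Rearrange to standard form: -4w^2 + 6w + 9 = 0.
Discriminant: (6)^2 - 4*(-4)*9 = 180.
Quadratic formula: w = (-6 +/- sqrt(180)) / (-8).
So w = 3/4 - 3*sqrt(5)/4 ~= -0.9271 or w = 3/4 + 3*sqrt(5)/4 ~= 2.4271.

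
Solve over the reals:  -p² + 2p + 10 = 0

Discriminant: (2)² − 4·(-1)·10 = 44.
Quadratic formula: p = (-2 ± √44) / (-2).
So p = 1 - √(11) ≈ -2.3166 or p = 1 + √(11) ≈ 4.3166.

p = -2.3166 or p = 4.3166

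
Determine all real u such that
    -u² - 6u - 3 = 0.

Discriminant: (-6)² − 4·(-1)·(-3) = 24.
Quadratic formula: u = (6 ± √24) / (-2).
So u = -3 - √(6) ≈ -5.4495 or u = -3 + √(6) ≈ -0.5505.

u = -5.4495 or u = -0.5505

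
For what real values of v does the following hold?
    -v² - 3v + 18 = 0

v = -6 or v = 3

Factor: -1(v - 3)(v + 6) = 0.
So v = 3 or v = -6.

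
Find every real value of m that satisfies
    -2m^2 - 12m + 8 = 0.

m = -6.6056 or m = 0.6056

Discriminant: (-12)^2 - 4*(-2)*8 = 208.
Quadratic formula: m = (12 +/- sqrt(208)) / (-4).
So m = -sqrt(13) - 3 ~= -6.6056 or m = -3 + sqrt(13) ~= 0.6056.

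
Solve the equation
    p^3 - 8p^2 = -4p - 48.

Rearrange: p^3 - 8p^2 + 4p + 48 = 0.
Possible rational roots are divisors of 48. Testing p = 4 gives 0, so (p - 4) is a factor.
Divide: p^3 - 8p^2 + 4p + 48 = (p - 4)(p^2 - 4p - 12).
Factor the quadratic: p = 6 or p = -2.

p = -2 or p = 4 or p = 6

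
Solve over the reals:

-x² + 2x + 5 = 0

x = -1.4495 or x = 3.4495

Discriminant: (2)² − 4·(-1)·5 = 24.
Quadratic formula: x = (-2 ± √24) / (-2).
So x = 1 - √(6) ≈ -1.4495 or x = 1 + √(6) ≈ 3.4495.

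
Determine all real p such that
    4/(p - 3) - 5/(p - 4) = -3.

p = 2.3333 or p = 5

Multiply both sides by (p - 3)(p - 4):
4(p - 4) - 5(p - 3) = -3(p - 3)(p - 4).
Expand and collect terms: -3p^2 + 22p - 35 = 0.
Factor or apply the quadratic formula: p = 2.3333 or p = 5.
Neither value makes a denominator zero (p != 3, p != 4), so both are valid.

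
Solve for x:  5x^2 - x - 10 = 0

x = -1.3177 or x = 1.5177

Discriminant: (-1)^2 - 4*5*(-10) = 201.
Quadratic formula: x = (1 +/- sqrt(201)) / 10.
So x = 1/10 + sqrt(201)/10 ~= 1.5177 or x = 1/10 - sqrt(201)/10 ~= -1.3177.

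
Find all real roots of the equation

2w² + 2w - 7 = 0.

w = -2.4365 or w = 1.4365

Discriminant: (2)² − 4·2·(-7) = 60.
Quadratic formula: w = (-2 ± √60) / 4.
So w = -1/2 + √(15)/2 ≈ 1.4365 or w = -√(15)/2 - 1/2 ≈ -2.4365.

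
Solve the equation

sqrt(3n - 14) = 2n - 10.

n = 6

Square both sides: 3n - 14 = (2n - 10)^2.
Expand and rearrange: 4n^2 - 43n + 114 = 0.
Solving gives n = 6 or n = 4.75.
Check each candidate in the original equation:
  n = 6: sqrt(4) = 2, while 2n - 10 = 2 — valid.
  n = 4.75: sqrt(0.25) = 0.5, while 2n - 10 = -0.5 — extraneous.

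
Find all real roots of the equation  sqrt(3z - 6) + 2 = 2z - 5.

Isolate the radical: sqrt(3z - 6) = 2z - 7.
Square both sides: 3z - 6 = (2z - 7)^2.
Expand and rearrange: 4z^2 - 31z + 55 = 0.
Solving gives z = 5 or z = 2.75.
Check each candidate in the original equation:
  z = 5: sqrt(9) = 3, while 2z - 7 = 3 — valid.
  z = 2.75: sqrt(2.25) = 1.5, while 2z - 7 = -1.5 — extraneous.

z = 5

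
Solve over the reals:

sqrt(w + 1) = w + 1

Square both sides: w + 1 = (w + 1)^2.
Expand and rearrange: w^2 + w = 0.
Solving gives w = 0 or w = -1.
Check each candidate in the original equation:
  w = 0: sqrt(1) = 1, while w + 1 = 1 — valid.
  w = -1: sqrt(0) = 0, while w + 1 = 0 — valid.

w = -1 or w = 0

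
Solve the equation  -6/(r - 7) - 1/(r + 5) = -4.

r = -4.7782 or r = 8.5282

Multiply both sides by (r - 7)(r + 5):
-6(r + 5) - (r - 7) = -4(r - 7)(r + 5).
Expand and collect terms: -4r^2 + 15r + 163 = 0.
By the quadratic formula, r = (-15 +/- sqrt(2833)) / -8, so r ~= -4.7782 or r ~= 8.5282.
Neither value makes a denominator zero (r != 7, r != -5), so both are valid.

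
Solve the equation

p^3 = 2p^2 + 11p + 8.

p = -1.7016 or p = -1 or p = 4.7016

Rearrange: p^3 - 2p^2 - 11p - 8 = 0.
Possible rational roots are divisors of -8. Testing p = -1 gives 0, so (p + 1) is a factor.
Divide: p^3 - 2p^2 - 11p - 8 = (p + 1)(p^2 - 3p - 8).
Apply the quadratic formula to p^2 - 3p - 8 = 0: p = (3 +/- sqrt(41))/2, i.e. p ~= 4.7016 or p ~= -1.7016.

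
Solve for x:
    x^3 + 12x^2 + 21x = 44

x = -9.1962 or x = -4 or x = 1.1962

Rearrange: x^3 + 12x^2 + 21x - 44 = 0.
Possible rational roots are divisors of -44. Testing x = -4 gives 0, so (x + 4) is a factor.
Divide: x^3 + 12x^2 + 21x - 44 = (x + 4)(x^2 + 8x - 11).
Apply the quadratic formula to x^2 + 8x - 11 = 0: x = (-8 +/- sqrt(108))/2, i.e. x ~= 1.1962 or x ~= -9.1962.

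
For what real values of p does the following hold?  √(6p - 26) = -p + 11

p = 7

Square both sides: 6p - 26 = (-p + 11)².
Expand and rearrange: p² - 28p + 147 = 0.
Solving gives p = 21 or p = 7.
Check each candidate in the original equation:
  p = 21: √(100) = 10, while -p + 11 = -10 — extraneous.
  p = 7: √(16) = 4, while -p + 11 = 4 — valid.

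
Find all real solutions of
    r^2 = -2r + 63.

Bring every term to one side: r^2 + 2r - 63 = 0.
Factor: (r - 7)(r + 9) = 0.
So r = 7 or r = -9.

r = -9 or r = 7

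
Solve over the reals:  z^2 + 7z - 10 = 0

z = -8.217 or z = 1.217

Discriminant: (7)^2 - 4*1*(-10) = 89.
Quadratic formula: z = (-7 +/- sqrt(89)) / 2.
So z = -7/2 + sqrt(89)/2 ~= 1.217 or z = -sqrt(89)/2 - 7/2 ~= -8.217.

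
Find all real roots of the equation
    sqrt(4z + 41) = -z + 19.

Square both sides: 4z + 41 = (-z + 19)^2.
Expand and rearrange: z^2 - 42z + 320 = 0.
Solving gives z = 32 or z = 10.
Check each candidate in the original equation:
  z = 32: sqrt(169) = 13, while -z + 19 = -13 — extraneous.
  z = 10: sqrt(81) = 9, while -z + 19 = 9 — valid.

z = 10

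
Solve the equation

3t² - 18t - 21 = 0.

t = -1 or t = 7

Factor: 3(t + 1)(t - 7) = 0.
So t = -1 or t = 7.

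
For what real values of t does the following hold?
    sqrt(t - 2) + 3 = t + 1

Isolate the radical: sqrt(t - 2) = t - 2.
Square both sides: t - 2 = (t - 2)^2.
Expand and rearrange: t^2 - 5t + 6 = 0.
Solving gives t = 3 or t = 2.
Check each candidate in the original equation:
  t = 3: sqrt(1) = 1, while t - 2 = 1 — valid.
  t = 2: sqrt(0) = 0, while t - 2 = 0 — valid.

t = 2 or t = 3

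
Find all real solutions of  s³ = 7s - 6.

s = -3 or s = 1 or s = 2

Rearrange: s³ - 7s + 6 = 0.
Possible rational roots are divisors of 6. Testing s = 1 gives 0, so (s - 1) is a factor.
Divide: s³ - 7s + 6 = (s - 1)(s² + s - 6).
Factor the quadratic: s = 2 or s = -3.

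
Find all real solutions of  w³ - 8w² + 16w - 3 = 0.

w = 0.2087 or w = 3 or w = 4.7913

Possible rational roots are divisors of -3. Testing w = 3 gives 0, so (w - 3) is a factor.
Divide: w³ - 8w² + 16w - 3 = (w - 3)(w² - 5w + 1).
Apply the quadratic formula to w² - 5w + 1 = 0: w = (5 ± √21)/2, i.e. w ≈ 4.7913 or w ≈ 0.2087.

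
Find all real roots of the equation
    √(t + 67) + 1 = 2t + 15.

t = -3

Isolate the radical: √(t + 67) = 2t + 14.
Square both sides: t + 67 = (2t + 14)².
Expand and rearrange: 4t² + 55t + 129 = 0.
Solving gives t = -3 or t = -10.75.
Check each candidate in the original equation:
  t = -3: √(64) = 8, while 2t + 14 = 8 — valid.
  t = -10.75: √(56.25) = 7.5, while 2t + 14 = -7.5 — extraneous.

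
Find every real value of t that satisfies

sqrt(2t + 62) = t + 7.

t = 1

Square both sides: 2t + 62 = (t + 7)^2.
Expand and rearrange: t^2 + 12t - 13 = 0.
Solving gives t = 1 or t = -13.
Check each candidate in the original equation:
  t = 1: sqrt(64) = 8, while t + 7 = 8 — valid.
  t = -13: sqrt(36) = 6, while t + 7 = -6 — extraneous.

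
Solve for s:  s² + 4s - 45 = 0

s = -9 or s = 5

Factor: (s + 9)(s - 5) = 0.
So s = -9 or s = 5.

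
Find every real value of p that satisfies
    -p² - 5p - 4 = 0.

p = -4 or p = -1

Factor: -1(p + 4)(p + 1) = 0.
So p = -4 or p = -1.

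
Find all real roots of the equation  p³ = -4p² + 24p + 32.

Rearrange: p³ + 4p² - 24p - 32 = 0.
Possible rational roots are divisors of -32. Testing p = 4 gives 0, so (p - 4) is a factor.
Divide: p³ + 4p² - 24p - 32 = (p - 4)(p² + 8p + 8).
Apply the quadratic formula to p² + 8p + 8 = 0: p = (-8 ± √32)/2, i.e. p ≈ -1.1716 or p ≈ -6.8284.

p = -6.8284 or p = -1.1716 or p = 4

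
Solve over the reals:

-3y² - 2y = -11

y = -2.277 or y = 1.6103

Rearrange to standard form: -3y² - 2y + 11 = 0.
Discriminant: (-2)² − 4·(-3)·11 = 136.
Quadratic formula: y = (2 ± √136) / (-6).
So y = -√(34)/3 - 1/3 ≈ -2.277 or y = -1/3 + √(34)/3 ≈ 1.6103.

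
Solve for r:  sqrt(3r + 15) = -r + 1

r = -2

Square both sides: 3r + 15 = (-r + 1)^2.
Expand and rearrange: r^2 - 5r - 14 = 0.
Solving gives r = 7 or r = -2.
Check each candidate in the original equation:
  r = 7: sqrt(36) = 6, while -r + 1 = -6 — extraneous.
  r = -2: sqrt(9) = 3, while -r + 1 = 3 — valid.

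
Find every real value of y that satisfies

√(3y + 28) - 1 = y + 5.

y = -1

Isolate the radical: √(3y + 28) = y + 6.
Square both sides: 3y + 28 = (y + 6)².
Expand and rearrange: y² + 9y + 8 = 0.
Solving gives y = -1 or y = -8.
Check each candidate in the original equation:
  y = -1: √(25) = 5, while y + 6 = 5 — valid.
  y = -8: √(4) = 2, while y + 6 = -2 — extraneous.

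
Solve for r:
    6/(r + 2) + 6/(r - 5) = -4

r = -3.8079 or r = 3.8079

Multiply both sides by (r + 2)(r - 5):
6(r - 5) + 6(r + 2) = -4(r + 2)(r - 5).
Expand and collect terms: -4r² + 58 = 0.
By the quadratic formula, r = (0 ± √928) / -8, so r ≈ -3.8079 or r ≈ 3.8079.
Neither value makes a denominator zero (r ≠ -2, r ≠ 5), so both are valid.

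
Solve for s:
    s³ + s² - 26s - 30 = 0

s = -5 or s = -1.1623 or s = 5.1623

Possible rational roots are divisors of -30. Testing s = -5 gives 0, so (s + 5) is a factor.
Divide: s³ + s² - 26s - 30 = (s + 5)(s² - 4s - 6).
Apply the quadratic formula to s² - 4s - 6 = 0: s = (4 ± √40)/2, i.e. s ≈ 5.1623 or s ≈ -1.1623.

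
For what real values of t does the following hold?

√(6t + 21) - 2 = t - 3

Isolate the radical: √(6t + 21) = t - 1.
Square both sides: 6t + 21 = (t - 1)².
Expand and rearrange: t² - 8t - 20 = 0.
Solving gives t = 10 or t = -2.
Check each candidate in the original equation:
  t = 10: √(81) = 9, while t - 1 = 9 — valid.
  t = -2: √(9) = 3, while t - 1 = -3 — extraneous.

t = 10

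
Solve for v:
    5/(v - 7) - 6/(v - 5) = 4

Multiply both sides by (v - 7)(v - 5):
5(v - 5) - 6(v - 7) = 4(v - 7)(v - 5).
Expand and collect terms: 4v² - 47v + 123 = 0.
By the quadratic formula, v = (47 ± √241) / 8, so v ≈ 7.8155 or v ≈ 3.9345.
Neither value makes a denominator zero (v ≠ 7, v ≠ 5), so both are valid.

v = 3.9345 or v = 7.8155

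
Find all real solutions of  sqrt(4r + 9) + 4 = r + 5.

Isolate the radical: sqrt(4r + 9) = r + 1.
Square both sides: 4r + 9 = (r + 1)^2.
Expand and rearrange: r^2 - 2r - 8 = 0.
Solving gives r = 4 or r = -2.
Check each candidate in the original equation:
  r = 4: sqrt(25) = 5, while r + 1 = 5 — valid.
  r = -2: sqrt(1) = 1, while r + 1 = -1 — extraneous.

r = 4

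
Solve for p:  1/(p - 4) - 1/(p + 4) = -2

p = -3.4641 or p = 3.4641

Multiply both sides by (p - 4)(p + 4):
(p + 4) - (p - 4) = -2(p - 4)(p + 4).
Expand and collect terms: -2p^2 + 24 = 0.
By the quadratic formula, p = (0 +/- sqrt(192)) / -4, so p ~= -3.4641 or p ~= 3.4641.
Neither value makes a denominator zero (p != 4, p != -4), so both are valid.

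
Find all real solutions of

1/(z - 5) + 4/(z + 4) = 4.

z = -3.0302 or z = 5.2802

Multiply both sides by (z - 5)(z + 4):
(z + 4) + 4(z - 5) = 4(z - 5)(z + 4).
Expand and collect terms: 4z² - 9z - 64 = 0.
By the quadratic formula, z = (9 ± √1105) / 8, so z ≈ 5.2802 or z ≈ -3.0302.
Neither value makes a denominator zero (z ≠ 5, z ≠ -4), so both are valid.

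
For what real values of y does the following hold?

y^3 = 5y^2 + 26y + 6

y = -3 or y = -0.2426 or y = 8.2426

Rearrange: y^3 - 5y^2 - 26y - 6 = 0.
Possible rational roots are divisors of -6. Testing y = -3 gives 0, so (y + 3) is a factor.
Divide: y^3 - 5y^2 - 26y - 6 = (y + 3)(y^2 - 8y - 2).
Apply the quadratic formula to y^2 - 8y - 2 = 0: y = (8 +/- sqrt(72))/2, i.e. y ~= 8.2426 or y ~= -0.2426.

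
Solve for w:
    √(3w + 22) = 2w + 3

Square both sides: 3w + 22 = (2w + 3)².
Expand and rearrange: 4w² + 9w - 13 = 0.
Solving gives w = 1 or w = -3.25.
Check each candidate in the original equation:
  w = 1: √(25) = 5, while 2w + 3 = 5 — valid.
  w = -3.25: √(12.25) = 3.5, while 2w + 3 = -3.5 — extraneous.

w = 1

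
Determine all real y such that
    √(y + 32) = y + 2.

y = 4

Square both sides: y + 32 = (y + 2)².
Expand and rearrange: y² + 3y - 28 = 0.
Solving gives y = 4 or y = -7.
Check each candidate in the original equation:
  y = 4: √(36) = 6, while y + 2 = 6 — valid.
  y = -7: √(25) = 5, while y + 2 = -5 — extraneous.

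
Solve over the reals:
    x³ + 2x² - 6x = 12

x = -2.4495 or x = -2 or x = 2.4495

Rearrange: x³ + 2x² - 6x - 12 = 0.
Possible rational roots are divisors of -12. Testing x = -2 gives 0, so (x + 2) is a factor.
Divide: x³ + 2x² - 6x - 12 = (x + 2)(x² - 6).
Apply the quadratic formula to x² - 6 = 0: x = (0 ± √24)/2, i.e. x ≈ 2.4495 or x ≈ -2.4495.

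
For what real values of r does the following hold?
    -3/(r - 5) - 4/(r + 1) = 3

r = -2.5373 or r = 4.204

Multiply both sides by (r - 5)(r + 1):
-3(r + 1) - 4(r - 5) = 3(r - 5)(r + 1).
Expand and collect terms: 3r^2 - 5r - 32 = 0.
By the quadratic formula, r = (5 +/- sqrt(409)) / 6, so r ~= 4.204 or r ~= -2.5373.
Neither value makes a denominator zero (r != 5, r != -1), so both are valid.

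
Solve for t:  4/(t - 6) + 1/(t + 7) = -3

t = -7.3703 or t = 4.7036

Multiply both sides by (t - 6)(t + 7):
4(t + 7) + (t - 6) = -3(t - 6)(t + 7).
Expand and collect terms: -3t² - 8t + 104 = 0.
By the quadratic formula, t = (8 ± √1312) / -6, so t ≈ -7.3703 or t ≈ 4.7036.
Neither value makes a denominator zero (t ≠ 6, t ≠ -7), so both are valid.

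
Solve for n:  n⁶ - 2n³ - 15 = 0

Let u = n³. The equation becomes u² - 2u - 15 = 0.
Factor: (u + 3)(u - 5) = 0, so u = -3 or u = 5.
n³ = -3 gives n = -∛(3) ≈ -1.4422.
n³ = 5 gives n = ∛(5) ≈ 1.71.

n = -1.4422 or n = 1.71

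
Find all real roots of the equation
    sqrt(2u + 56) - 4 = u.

u = 4

Isolate the radical: sqrt(2u + 56) = u + 4.
Square both sides: 2u + 56 = (u + 4)^2.
Expand and rearrange: u^2 + 6u - 40 = 0.
Solving gives u = 4 or u = -10.
Check each candidate in the original equation:
  u = 4: sqrt(64) = 8, while u + 4 = 8 — valid.
  u = -10: sqrt(36) = 6, while u + 4 = -6 — extraneous.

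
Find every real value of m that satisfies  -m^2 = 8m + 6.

m = -7.1623 or m = -0.8377

Rearrange to standard form: -m^2 - 8m - 6 = 0.
Discriminant: (-8)^2 - 4*(-1)*(-6) = 40.
Quadratic formula: m = (8 +/- sqrt(40)) / (-2).
So m = -4 - sqrt(10) ~= -7.1623 or m = -4 + sqrt(10) ~= -0.8377.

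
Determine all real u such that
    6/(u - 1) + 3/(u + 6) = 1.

u = -4.5574 or u = 8.5574

Multiply both sides by (u - 1)(u + 6):
6(u + 6) + 3(u - 1) = (u - 1)(u + 6).
Expand and collect terms: u² - 4u - 39 = 0.
By the quadratic formula, u = (4 ± √172) / 2, so u ≈ 8.5574 or u ≈ -4.5574.
Neither value makes a denominator zero (u ≠ 1, u ≠ -6), so both are valid.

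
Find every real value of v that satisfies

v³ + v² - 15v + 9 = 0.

v = -4.6458 or v = 0.6458 or v = 3

Possible rational roots are divisors of 9. Testing v = 3 gives 0, so (v - 3) is a factor.
Divide: v³ + v² - 15v + 9 = (v - 3)(v² + 4v - 3).
Apply the quadratic formula to v² + 4v - 3 = 0: v = (-4 ± √28)/2, i.e. v ≈ 0.6458 or v ≈ -4.6458.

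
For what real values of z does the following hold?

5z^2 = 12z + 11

Rearrange to standard form: 5z^2 - 12z - 11 = 0.
Discriminant: (-12)^2 - 4*5*(-11) = 364.
Quadratic formula: z = (12 +/- sqrt(364)) / 10.
So z = 6/5 + sqrt(91)/5 ~= 3.1079 or z = 6/5 - sqrt(91)/5 ~= -0.7079.

z = -0.7079 or z = 3.1079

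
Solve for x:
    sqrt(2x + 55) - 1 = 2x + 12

Isolate the radical: sqrt(2x + 55) = 2x + 13.
Square both sides: 2x + 55 = (2x + 13)^2.
Expand and rearrange: 4x^2 + 50x + 114 = 0.
Solving gives x = -3 or x = -9.5.
Check each candidate in the original equation:
  x = -3: sqrt(49) = 7, while 2x + 13 = 7 — valid.
  x = -9.5: sqrt(36) = 6, while 2x + 13 = -6 — extraneous.

x = -3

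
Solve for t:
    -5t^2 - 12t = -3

Rearrange to standard form: -5t^2 - 12t + 3 = 0.
Discriminant: (-12)^2 - 4*(-5)*3 = 204.
Quadratic formula: t = (12 +/- sqrt(204)) / (-10).
So t = -sqrt(51)/5 - 6/5 ~= -2.6283 or t = -6/5 + sqrt(51)/5 ~= 0.2283.

t = -2.6283 or t = 0.2283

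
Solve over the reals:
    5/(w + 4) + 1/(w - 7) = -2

w = -6.5955 or w = 6.5955

Multiply both sides by (w + 4)(w - 7):
5(w - 7) + (w + 4) = -2(w + 4)(w - 7).
Expand and collect terms: -2w² + 87 = 0.
By the quadratic formula, w = (0 ± √696) / -4, so w ≈ -6.5955 or w ≈ 6.5955.
Neither value makes a denominator zero (w ≠ -4, w ≠ 7), so both are valid.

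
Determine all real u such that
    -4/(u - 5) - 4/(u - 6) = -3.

Multiply both sides by (u - 5)(u - 6):
-4(u - 6) - 4(u - 5) = -3(u - 5)(u - 6).
Expand and collect terms: -3u^2 + 41u - 134 = 0.
By the quadratic formula, u = (-41 +/- sqrt(73)) / -6, so u ~= 5.4093 or u ~= 8.2573.
Neither value makes a denominator zero (u != 5, u != 6), so both are valid.

u = 5.4093 or u = 8.2573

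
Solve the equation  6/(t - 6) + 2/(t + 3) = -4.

t = -3.5927 or t = 4.5927

Multiply both sides by (t - 6)(t + 3):
6(t + 3) + 2(t - 6) = -4(t - 6)(t + 3).
Expand and collect terms: -4t² + 4t + 66 = 0.
By the quadratic formula, t = (-4 ± √1072) / -8, so t ≈ -3.5927 or t ≈ 4.5927.
Neither value makes a denominator zero (t ≠ 6, t ≠ -3), so both are valid.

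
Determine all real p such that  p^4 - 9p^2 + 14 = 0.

p = -2.6458 or p = -1.4142 or p = 1.4142 or p = 2.6458

Let u = p^2. The equation becomes u^2 - 9u + 14 = 0.
Factor: (u - 7)(u - 2) = 0, so u = 7 or u = 2.
p^2 = 7 gives p = +/-sqrt(7) ~= +/-2.6458.
p^2 = 2 gives p = +/-sqrt(2) ~= +/-1.4142.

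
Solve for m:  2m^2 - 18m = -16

Bring every term to one side: 2m^2 - 18m + 16 = 0.
Factor: 2(m - 1)(m - 8) = 0.
So m = 1 or m = 8.

m = 1 or m = 8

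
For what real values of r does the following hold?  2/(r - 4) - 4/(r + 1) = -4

Multiply both sides by (r - 4)(r + 1):
2(r + 1) - 4(r - 4) = -4(r - 4)(r + 1).
Expand and collect terms: -4r² + 14r - 2 = 0.
By the quadratic formula, r = (-14 ± √164) / -8, so r ≈ 0.1492 or r ≈ 3.3508.
Neither value makes a denominator zero (r ≠ 4, r ≠ -1), so both are valid.

r = 0.1492 or r = 3.3508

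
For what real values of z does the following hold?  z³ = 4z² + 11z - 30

Rearrange: z³ - 4z² - 11z + 30 = 0.
Possible rational roots are divisors of 30. Testing z = 5 gives 0, so (z - 5) is a factor.
Divide: z³ - 4z² - 11z + 30 = (z - 5)(z² + z - 6).
Factor the quadratic: z = 2 or z = -3.

z = -3 or z = 2 or z = 5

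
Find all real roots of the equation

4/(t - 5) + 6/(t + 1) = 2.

t = 1 or t = 8

Multiply both sides by (t - 5)(t + 1):
4(t + 1) + 6(t - 5) = 2(t - 5)(t + 1).
Expand and collect terms: 2t^2 - 18t + 16 = 0.
Factor or apply the quadratic formula: t = 8 or t = 1.
Neither value makes a denominator zero (t != 5, t != -1), so both are valid.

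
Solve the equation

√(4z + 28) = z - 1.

Square both sides: 4z + 28 = (z - 1)².
Expand and rearrange: z² - 6z - 27 = 0.
Solving gives z = 9 or z = -3.
Check each candidate in the original equation:
  z = 9: √(64) = 8, while z - 1 = 8 — valid.
  z = -3: √(16) = 4, while z - 1 = -4 — extraneous.

z = 9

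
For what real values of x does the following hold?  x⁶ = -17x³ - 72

Let u = x³. The equation becomes u² + 17u + 72 = 0.
Factor: (u + 9)(u + 8) = 0, so u = -9 or u = -8.
x³ = -9 gives x = -∛(9) ≈ -2.0801.
x³ = -8 gives x = -2.

x = -2.0801 or x = -2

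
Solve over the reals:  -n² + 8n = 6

n = 0.8377 or n = 7.1623

Rearrange to standard form: -n² + 8n - 6 = 0.
Discriminant: (8)² − 4·(-1)·(-6) = 40.
Quadratic formula: n = (-8 ± √40) / (-2).
So n = 4 - √(10) ≈ 0.8377 or n = √(10) + 4 ≈ 7.1623.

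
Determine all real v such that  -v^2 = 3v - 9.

v = -4.8541 or v = 1.8541

Rearrange to standard form: -v^2 - 3v + 9 = 0.
Discriminant: (-3)^2 - 4*(-1)*9 = 45.
Quadratic formula: v = (3 +/- sqrt(45)) / (-2).
So v = -3*sqrt(5)/2 - 3/2 ~= -4.8541 or v = -3/2 + 3*sqrt(5)/2 ~= 1.8541.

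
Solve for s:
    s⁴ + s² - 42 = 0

s = -2.4495 or s = 2.4495

Let u = s². The equation becomes u² + u - 42 = 0.
Factor: (u - 6)(u + 7) = 0, so u = 6 or u = -7.
s² = 6 gives s = ±√(6) ≈ ±2.4495.
s² = -7 < 0 has no real solution.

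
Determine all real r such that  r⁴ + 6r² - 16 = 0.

r = -1.4142 or r = 1.4142

Let u = r². The equation becomes u² + 6u - 16 = 0.
Factor: (u + 8)(u - 2) = 0, so u = -8 or u = 2.
r² = -8 < 0 has no real solution.
r² = 2 gives r = ±√(2) ≈ ±1.4142.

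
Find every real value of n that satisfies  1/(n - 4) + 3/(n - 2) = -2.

Multiply both sides by (n - 4)(n - 2):
(n - 2) + 3(n - 4) = -2(n - 4)(n - 2).
Expand and collect terms: -2n² + 8n - 2 = 0.
By the quadratic formula, n = (-8 ± √48) / -4, so n ≈ 0.2679 or n ≈ 3.7321.
Neither value makes a denominator zero (n ≠ 4, n ≠ 2), so both are valid.

n = 0.2679 or n = 3.7321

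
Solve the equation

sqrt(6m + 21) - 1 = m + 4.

Isolate the radical: sqrt(6m + 21) = m + 5.
Square both sides: 6m + 21 = (m + 5)^2.
Expand and rearrange: m^2 + 4m + 4 = 0.
This gives the repeated root m = -2.
Check in the original equation:
  m = -2: sqrt(9) = 3, while m + 5 = 3 — valid.

m = -2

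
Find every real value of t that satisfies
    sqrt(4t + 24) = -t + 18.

Square both sides: 4t + 24 = (-t + 18)^2.
Expand and rearrange: t^2 - 40t + 300 = 0.
Solving gives t = 30 or t = 10.
Check each candidate in the original equation:
  t = 30: sqrt(144) = 12, while -t + 18 = -12 — extraneous.
  t = 10: sqrt(64) = 8, while -t + 18 = 8 — valid.

t = 10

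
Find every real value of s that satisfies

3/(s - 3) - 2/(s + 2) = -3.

s = -1.1196 or s = 1.7863

Multiply both sides by (s - 3)(s + 2):
3(s + 2) - 2(s - 3) = -3(s - 3)(s + 2).
Expand and collect terms: -3s^2 + 2s + 6 = 0.
By the quadratic formula, s = (-2 +/- sqrt(76)) / -6, so s ~= -1.1196 or s ~= 1.7863.
Neither value makes a denominator zero (s != 3, s != -2), so both are valid.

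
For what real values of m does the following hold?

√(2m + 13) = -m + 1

Square both sides: 2m + 13 = (-m + 1)².
Expand and rearrange: m² - 4m - 12 = 0.
Solving gives m = 6 or m = -2.
Check each candidate in the original equation:
  m = 6: √(25) = 5, while -m + 1 = -5 — extraneous.
  m = -2: √(9) = 3, while -m + 1 = 3 — valid.

m = -2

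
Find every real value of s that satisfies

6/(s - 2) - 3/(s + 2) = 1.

Multiply both sides by (s - 2)(s + 2):
6(s + 2) - 3(s - 2) = (s - 2)(s + 2).
Expand and collect terms: s^2 - 3s - 22 = 0.
By the quadratic formula, s = (3 +/- sqrt(97)) / 2, so s ~= 6.4244 or s ~= -3.4244.
Neither value makes a denominator zero (s != 2, s != -2), so both are valid.

s = -3.4244 or s = 6.4244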